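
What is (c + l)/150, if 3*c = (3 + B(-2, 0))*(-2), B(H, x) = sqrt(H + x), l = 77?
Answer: 1/2 - I*sqrt(2)/225 ≈ 0.5 - 0.0062854*I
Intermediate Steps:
c = -2 - 2*I*sqrt(2)/3 (c = ((3 + sqrt(-2 + 0))*(-2))/3 = ((3 + sqrt(-2))*(-2))/3 = ((3 + I*sqrt(2))*(-2))/3 = (-6 - 2*I*sqrt(2))/3 = -2 - 2*I*sqrt(2)/3 ≈ -2.0 - 0.94281*I)
(c + l)/150 = ((-2 - 2*I*sqrt(2)/3) + 77)/150 = (75 - 2*I*sqrt(2)/3)/150 = 1/2 - I*sqrt(2)/225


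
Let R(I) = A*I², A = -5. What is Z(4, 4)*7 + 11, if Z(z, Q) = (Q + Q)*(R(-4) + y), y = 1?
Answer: -4413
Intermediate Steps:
R(I) = -5*I²
Z(z, Q) = -158*Q (Z(z, Q) = (Q + Q)*(-5*(-4)² + 1) = (2*Q)*(-5*16 + 1) = (2*Q)*(-80 + 1) = (2*Q)*(-79) = -158*Q)
Z(4, 4)*7 + 11 = -158*4*7 + 11 = -632*7 + 11 = -4424 + 11 = -4413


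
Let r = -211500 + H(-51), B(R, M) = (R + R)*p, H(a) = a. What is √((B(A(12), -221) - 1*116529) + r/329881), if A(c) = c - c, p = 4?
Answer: 10*I*√126809273491626/329881 ≈ 341.36*I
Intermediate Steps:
A(c) = 0
B(R, M) = 8*R (B(R, M) = (R + R)*4 = (2*R)*4 = 8*R)
r = -211551 (r = -211500 - 51 = -211551)
√((B(A(12), -221) - 1*116529) + r/329881) = √((8*0 - 1*116529) - 211551/329881) = √((0 - 116529) - 211551*1/329881) = √(-116529 - 211551/329881) = √(-38440914600/329881) = 10*I*√126809273491626/329881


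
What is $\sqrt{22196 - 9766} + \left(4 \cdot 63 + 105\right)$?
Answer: $357 + \sqrt{12430} \approx 468.49$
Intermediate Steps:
$\sqrt{22196 - 9766} + \left(4 \cdot 63 + 105\right) = \sqrt{12430} + \left(252 + 105\right) = \sqrt{12430} + 357 = 357 + \sqrt{12430}$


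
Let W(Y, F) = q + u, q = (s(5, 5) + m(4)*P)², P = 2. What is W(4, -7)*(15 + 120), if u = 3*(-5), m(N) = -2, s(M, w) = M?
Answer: -1890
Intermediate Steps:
u = -15
q = 1 (q = (5 - 2*2)² = (5 - 4)² = 1² = 1)
W(Y, F) = -14 (W(Y, F) = 1 - 15 = -14)
W(4, -7)*(15 + 120) = -14*(15 + 120) = -14*135 = -1890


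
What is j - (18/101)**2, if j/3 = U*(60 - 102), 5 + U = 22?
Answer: -21850866/10201 ≈ -2142.0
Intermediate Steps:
U = 17 (U = -5 + 22 = 17)
j = -2142 (j = 3*(17*(60 - 102)) = 3*(17*(-42)) = 3*(-714) = -2142)
j - (18/101)**2 = -2142 - (18/101)**2 = -2142 - 1*324/10201 = -2142 - 324/10201 = -21850866/10201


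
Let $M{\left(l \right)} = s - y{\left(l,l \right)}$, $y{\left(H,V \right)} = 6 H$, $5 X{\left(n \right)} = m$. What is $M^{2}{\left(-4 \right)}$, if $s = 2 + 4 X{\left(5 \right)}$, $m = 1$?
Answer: $\frac{17956}{25} \approx 718.24$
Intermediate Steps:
$X{\left(n \right)} = \frac{1}{5}$ ($X{\left(n \right)} = \frac{1}{5} \cdot 1 = \frac{1}{5}$)
$s = \frac{14}{5}$ ($s = 2 + 4 \cdot \frac{1}{5} = 2 + \frac{4}{5} = \frac{14}{5} \approx 2.8$)
$M{\left(l \right)} = \frac{14}{5} - 6 l$
$M^{2}{\left(-4 \right)} = \left(\frac{14}{5} - -24\right)^{2} = \left(\frac{14}{5} + 24\right)^{2} = \left(\frac{134}{5}\right)^{2} = \frac{17956}{25}$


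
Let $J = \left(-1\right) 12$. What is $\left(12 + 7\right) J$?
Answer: $-228$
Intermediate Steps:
$J = -12$
$\left(12 + 7\right) J = \left(12 + 7\right) \left(-12\right) = 19 \left(-12\right) = -228$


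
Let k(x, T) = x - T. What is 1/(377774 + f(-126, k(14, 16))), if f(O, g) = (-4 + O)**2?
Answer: 1/394674 ≈ 2.5337e-6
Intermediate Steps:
1/(377774 + f(-126, k(14, 16))) = 1/(377774 + (-4 - 126)**2) = 1/(377774 + (-130)**2) = 1/(377774 + 16900) = 1/394674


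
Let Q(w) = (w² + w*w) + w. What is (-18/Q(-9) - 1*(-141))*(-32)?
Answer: -76640/17 ≈ -4508.2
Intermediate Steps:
Q(w) = w + 2*w² (Q(w) = (w² + w²) + w = 2*w² + w = w + 2*w²)
(-18/Q(-9) - 1*(-141))*(-32) = (-18*(-1/(9*(1 + 2*(-9)))) - 1*(-141))*(-32) = (-18*(-1/(9*(1 - 18))) + 141)*(-32) = (-18/((-9*(-17))) + 141)*(-32) = (-18/153 + 141)*(-32) = (-18*1/153 + 141)*(-32) = (-2/17 + 141)*(-32) = (2395/17)*(-32) = -76640/17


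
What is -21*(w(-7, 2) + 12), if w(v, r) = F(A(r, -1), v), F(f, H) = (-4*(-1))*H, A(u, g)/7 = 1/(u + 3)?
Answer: 336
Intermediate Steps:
A(u, g) = 7/(3 + u) (A(u, g) = 7/(u + 3) = 7/(3 + u))
F(f, H) = 4*H
w(v, r) = 4*v
-21*(w(-7, 2) + 12) = -21*(4*(-7) + 12) = -21*(-28 + 12) = -21*(-16) = 336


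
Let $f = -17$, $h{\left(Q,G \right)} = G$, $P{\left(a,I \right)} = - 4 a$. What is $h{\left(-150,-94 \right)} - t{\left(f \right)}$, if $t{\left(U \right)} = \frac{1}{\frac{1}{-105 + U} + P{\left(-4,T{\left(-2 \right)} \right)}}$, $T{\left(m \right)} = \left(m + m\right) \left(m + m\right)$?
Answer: $- \frac{183516}{1951} \approx -94.063$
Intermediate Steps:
$T{\left(m \right)} = 4 m^{2}$ ($T{\left(m \right)} = 2 m 2 m = 4 m^{2}$)
$t{\left(U \right)} = \frac{1}{16 + \frac{1}{-105 + U}}$ ($t{\left(U \right)} = \frac{1}{\frac{1}{-105 + U} - -16} = \frac{1}{\frac{1}{-105 + U} + 16} = \frac{1}{16 + \frac{1}{-105 + U}}$)
$h{\left(-150,-94 \right)} - t{\left(f \right)} = -94 - \frac{-105 - 17}{-1679 + 16 \left(-17\right)} = -94 - \frac{1}{-1679 - 272} \left(-122\right) = -94 - \frac{1}{-1951} \left(-122\right) = -94 - \left(- \frac{1}{1951}\right) \left(-122\right) = -94 - \frac{122}{1951} = - \frac{183516}{1951}$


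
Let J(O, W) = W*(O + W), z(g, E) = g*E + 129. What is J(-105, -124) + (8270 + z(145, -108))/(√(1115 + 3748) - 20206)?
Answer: 11593596678674/408277573 + 7261*√4863/408277573 ≈ 28396.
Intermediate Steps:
z(g, E) = 129 + E*g (z(g, E) = E*g + 129 = 129 + E*g)
J(-105, -124) + (8270 + z(145, -108))/(√(1115 + 3748) - 20206) = -124*(-105 - 124) + (8270 + (129 - 108*145))/(√(1115 + 3748) - 20206) = -124*(-229) + (8270 + (129 - 15660))/(√4863 - 20206) = 28396 + (8270 - 15531)/(-20206 + √4863) = 28396 - 7261/(-20206 + √4863)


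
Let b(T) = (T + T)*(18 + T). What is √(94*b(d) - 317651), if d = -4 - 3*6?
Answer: I*√301107 ≈ 548.73*I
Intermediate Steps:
d = -22 (d = -4 - 18 = -22)
b(T) = 2*T*(18 + T) (b(T) = (2*T)*(18 + T) = 2*T*(18 + T))
√(94*b(d) - 317651) = √(94*(2*(-22)*(18 - 22)) - 317651) = √(94*(2*(-22)*(-4)) - 317651) = √(94*176 - 317651) = √(16544 - 317651) = √(-301107) = I*√301107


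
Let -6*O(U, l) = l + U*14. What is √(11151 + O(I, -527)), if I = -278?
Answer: 5*√1902/2 ≈ 109.03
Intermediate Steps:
O(U, l) = -7*U/3 - l/6 (O(U, l) = -(l + U*14)/6 = -(l + 14*U)/6 = -7*U/3 - l/6)
√(11151 + O(I, -527)) = √(11151 + (-7/3*(-278) - ⅙*(-527))) = √(11151 + (1946/3 + 527/6)) = √(11151 + 1473/2) = √(23775/2) = 5*√1902/2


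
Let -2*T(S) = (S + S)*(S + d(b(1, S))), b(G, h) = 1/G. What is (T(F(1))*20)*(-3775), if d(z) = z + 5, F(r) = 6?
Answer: 5436000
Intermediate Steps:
d(z) = 5 + z
T(S) = -S*(6 + S) (T(S) = -(S + S)*(S + (5 + 1/1))/2 = -2*S*(S + (5 + 1))/2 = -2*S*(S + 6)/2 = -2*S*(6 + S)/2 = -S*(6 + S))
(T(F(1))*20)*(-3775) = (-1*6*(6 + 6)*20)*(-3775) = (-1*6*12*20)*(-3775) = -72*20*(-3775) = -1440*(-3775) = 5436000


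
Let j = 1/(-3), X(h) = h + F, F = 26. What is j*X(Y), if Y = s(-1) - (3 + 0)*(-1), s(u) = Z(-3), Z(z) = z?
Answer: -26/3 ≈ -8.6667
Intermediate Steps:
s(u) = -3
Y = 0 (Y = -3 - (3 + 0)*(-1) = -3 - 3*(-1) = -3 - 1*(-3) = -3 + 3 = 0)
X(h) = 26 + h (X(h) = h + 26 = 26 + h)
j = -⅓ ≈ -0.33333
j*X(Y) = -(26 + 0)/3 = -⅓*26 = -26/3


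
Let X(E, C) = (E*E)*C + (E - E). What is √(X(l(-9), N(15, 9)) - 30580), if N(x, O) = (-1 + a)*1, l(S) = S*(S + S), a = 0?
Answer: 2*I*√14206 ≈ 238.38*I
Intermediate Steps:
l(S) = 2*S² (l(S) = S*(2*S) = 2*S²)
N(x, O) = -1 (N(x, O) = (-1 + 0)*1 = -1*1 = -1)
X(E, C) = C*E² (X(E, C) = E²*C + 0 = C*E² + 0 = C*E²)
√(X(l(-9), N(15, 9)) - 30580) = √(-(2*(-9)²)² - 30580) = √(-(2*81)² - 30580) = √(-1*162² - 30580) = √(-1*26244 - 30580) = √(-26244 - 30580) = √(-56824) = 2*I*√14206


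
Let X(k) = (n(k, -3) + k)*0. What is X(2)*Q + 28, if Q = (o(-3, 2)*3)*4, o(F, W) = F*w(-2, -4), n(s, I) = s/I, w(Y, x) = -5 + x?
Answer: 28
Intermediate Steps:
X(k) = 0 (X(k) = (k/(-3) + k)*0 = (k*(-1/3) + k)*0 = (-k/3 + k)*0 = (2*k/3)*0 = 0)
o(F, W) = -9*F (o(F, W) = F*(-5 - 4) = F*(-9) = -9*F)
Q = 324 (Q = (-9*(-3)*3)*4 = (27*3)*4 = 81*4 = 324)
X(2)*Q + 28 = 0*324 + 28 = 0 + 28 = 28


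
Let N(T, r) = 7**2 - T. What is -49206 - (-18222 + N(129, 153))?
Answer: -30904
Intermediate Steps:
N(T, r) = 49 - T
-49206 - (-18222 + N(129, 153)) = -49206 - (-18222 + (49 - 1*129)) = -49206 - (-18222 + (49 - 129)) = -49206 - (-18222 - 80) = -49206 - 1*(-18302) = -49206 + 18302 = -30904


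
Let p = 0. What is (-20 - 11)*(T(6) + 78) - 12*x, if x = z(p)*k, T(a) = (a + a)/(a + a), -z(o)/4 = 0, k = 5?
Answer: -2449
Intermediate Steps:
z(o) = 0 (z(o) = -4*0 = 0)
T(a) = 1 (T(a) = (2*a)/((2*a)) = (2*a)*(1/(2*a)) = 1)
x = 0 (x = 0*5 = 0)
(-20 - 11)*(T(6) + 78) - 12*x = (-20 - 11)*(1 + 78) - 12*0 = -31*79 + 0 = -2449 + 0 = -2449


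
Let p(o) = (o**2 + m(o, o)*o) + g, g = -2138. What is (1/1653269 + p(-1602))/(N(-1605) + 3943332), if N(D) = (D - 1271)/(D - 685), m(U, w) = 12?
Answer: 688249529061765/1066386038541926 ≈ 0.64540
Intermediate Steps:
p(o) = -2138 + o**2 + 12*o (p(o) = (o**2 + 12*o) - 2138 = -2138 + o**2 + 12*o)
N(D) = (-1271 + D)/(-685 + D)
(1/1653269 + p(-1602))/(N(-1605) + 3943332) = (1/1653269 + (-2138 + (-1602)**2 + 12*(-1602)))/((-1271 - 1605)/(-685 - 1605) + 3943332) = (1/1653269 + (-2138 + 2566404 - 19224))/(-2876/(-2290) + 3943332) = (1/1653269 + 2545042)/(-1/2290*(-2876) + 3943332) = 4207639042299/(1653269*(1438/1145 + 3943332)) = 4207639042299/(1653269*(4515116578/1145)) = (4207639042299/1653269)*(1145/4515116578) = 688249529061765/1066386038541926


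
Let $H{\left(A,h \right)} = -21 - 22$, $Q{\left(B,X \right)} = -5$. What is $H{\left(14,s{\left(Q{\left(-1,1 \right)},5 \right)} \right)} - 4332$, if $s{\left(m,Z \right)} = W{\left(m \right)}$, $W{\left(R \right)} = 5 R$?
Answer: $-4375$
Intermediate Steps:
$s{\left(m,Z \right)} = 5 m$
$H{\left(A,h \right)} = -43$
$H{\left(14,s{\left(Q{\left(-1,1 \right)},5 \right)} \right)} - 4332 = -43 - 4332 = -4375$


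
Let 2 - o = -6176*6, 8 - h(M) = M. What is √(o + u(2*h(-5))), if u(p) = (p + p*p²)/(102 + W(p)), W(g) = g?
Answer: √2380513/8 ≈ 192.86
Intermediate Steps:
h(M) = 8 - M
u(p) = (p + p³)/(102 + p) (u(p) = (p + p*p²)/(102 + p) = (p + p³)/(102 + p))
o = 37058 (o = 2 - (-6176)*6 = 2 - 1*(-37056) = 2 + 37056 = 37058)
√(o + u(2*h(-5))) = √(37058 + (2*(8 - 1*(-5)) + (2*(8 - 1*(-5)))³)/(102 + 2*(8 - 1*(-5)))) = √(37058 + (2*(8 + 5) + (2*(8 + 5))³)/(102 + 2*(8 + 5))) = √(37058 + (2*13 + (2*13)³)/(102 + 2*13)) = √(37058 + (26 + 26³)/(102 + 26)) = √(37058 + (26 + 17576)/128) = √(37058 + (1/128)*17602) = √(37058 + 8801/64) = √(2380513/64) = √2380513/8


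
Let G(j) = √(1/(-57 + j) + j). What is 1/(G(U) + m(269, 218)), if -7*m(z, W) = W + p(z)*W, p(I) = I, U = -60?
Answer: -48206340/405346797229 - 147*I*√91273/405346797229 ≈ -0.00011893 - 1.0956e-7*I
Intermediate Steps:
G(j) = √(j + 1/(-57 + j))
m(z, W) = -W/7 - W*z/7 (m(z, W) = -(W + z*W)/7 = -(W + W*z)/7 = -W/7 - W*z/7)
1/(G(U) + m(269, 218)) = 1/(√((1 - 60*(-57 - 60))/(-57 - 60)) - ⅐*218*(1 + 269)) = 1/(√((1 - 60*(-117))/(-117)) - ⅐*218*270) = 1/(√(-(1 + 7020)/117) - 58860/7) = 1/(√(-1/117*7021) - 58860/7) = 1/(√(-7021/117) - 58860/7) = 1/(I*√91273/39 - 58860/7) = 1/(-58860/7 + I*√91273/39)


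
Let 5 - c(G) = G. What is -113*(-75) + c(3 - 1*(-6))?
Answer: 8471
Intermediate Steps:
c(G) = 5 - G
-113*(-75) + c(3 - 1*(-6)) = -113*(-75) + (5 - (3 - 1*(-6))) = 8475 + (5 - (3 + 6)) = 8475 + (5 - 1*9) = 8475 + (5 - 9) = 8475 - 4 = 8471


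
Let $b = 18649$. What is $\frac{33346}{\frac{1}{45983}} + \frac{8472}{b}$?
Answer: $\frac{28595427710054}{18649} \approx 1.5333 \cdot 10^{9}$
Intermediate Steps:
$\frac{33346}{\frac{1}{45983}} + \frac{8472}{b} = \frac{33346}{\frac{1}{45983}} + \frac{8472}{18649} = 33346 \frac{1}{\frac{1}{45983}} + 8472 \cdot \frac{1}{18649} = 33346 \cdot 45983 + \frac{8472}{18649} = 1533349118 + \frac{8472}{18649} = \frac{28595427710054}{18649}$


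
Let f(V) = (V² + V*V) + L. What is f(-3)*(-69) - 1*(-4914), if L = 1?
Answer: 3603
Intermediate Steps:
f(V) = 1 + 2*V² (f(V) = (V² + V*V) + 1 = (V² + V²) + 1 = 2*V² + 1 = 1 + 2*V²)
f(-3)*(-69) - 1*(-4914) = (1 + 2*(-3)²)*(-69) - 1*(-4914) = (1 + 2*9)*(-69) + 4914 = (1 + 18)*(-69) + 4914 = 19*(-69) + 4914 = -1311 + 4914 = 3603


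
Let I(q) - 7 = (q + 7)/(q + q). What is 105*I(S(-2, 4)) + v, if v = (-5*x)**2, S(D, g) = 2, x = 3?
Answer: 4785/4 ≈ 1196.3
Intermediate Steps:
I(q) = 7 + (7 + q)/(2*q) (I(q) = 7 + (q + 7)/(q + q) = 7 + (7 + q)/((2*q)) = 7 + (7 + q)*(1/(2*q)) = 7 + (7 + q)/(2*q))
v = 225 (v = (-5*3)**2 = (-15)**2 = 225)
105*I(S(-2, 4)) + v = 105*((1/2)*(7 + 15*2)/2) + 225 = 105*((1/2)*(1/2)*(7 + 30)) + 225 = 105*((1/2)*(1/2)*37) + 225 = 105*(37/4) + 225 = 3885/4 + 225 = 4785/4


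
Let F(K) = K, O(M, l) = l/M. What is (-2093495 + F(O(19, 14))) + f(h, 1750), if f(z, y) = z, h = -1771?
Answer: -39810040/19 ≈ -2.0953e+6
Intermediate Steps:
(-2093495 + F(O(19, 14))) + f(h, 1750) = (-2093495 + 14/19) - 1771 = -39776391/19 - 1771 = -39810040/19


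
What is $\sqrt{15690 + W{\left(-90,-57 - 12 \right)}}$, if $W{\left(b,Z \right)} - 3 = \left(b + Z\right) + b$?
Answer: $6 \sqrt{429} \approx 124.27$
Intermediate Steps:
$W{\left(b,Z \right)} = 3 + Z + 2 b$ ($W{\left(b,Z \right)} = 3 + \left(\left(b + Z\right) + b\right) = 3 + \left(\left(Z + b\right) + b\right) = 3 + \left(Z + 2 b\right) = 3 + Z + 2 b$)
$\sqrt{15690 + W{\left(-90,-57 - 12 \right)}} = \sqrt{15690 + \left(3 - 69 + 2 \left(-90\right)\right)} = \sqrt{15690 - 246} = \sqrt{15444} = 6 \sqrt{429}$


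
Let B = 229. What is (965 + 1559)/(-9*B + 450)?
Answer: -2524/1611 ≈ -1.5667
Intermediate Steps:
(965 + 1559)/(-9*B + 450) = (965 + 1559)/(-9*229 + 450) = 2524/(-2061 + 450) = 2524/(-1611) = 2524*(-1/1611) = -2524/1611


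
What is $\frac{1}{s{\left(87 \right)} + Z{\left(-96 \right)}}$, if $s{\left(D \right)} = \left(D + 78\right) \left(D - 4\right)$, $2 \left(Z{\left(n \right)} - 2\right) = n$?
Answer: $\frac{1}{13649} \approx 7.3265 \cdot 10^{-5}$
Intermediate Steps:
$Z{\left(n \right)} = 2 + \frac{n}{2}$
$s{\left(D \right)} = \left(-4 + D\right) \left(78 + D\right)$ ($s{\left(D \right)} = \left(78 + D\right) \left(-4 + D\right) = \left(-4 + D\right) \left(78 + D\right)$)
$\frac{1}{s{\left(87 \right)} + Z{\left(-96 \right)}} = \frac{1}{\left(-312 + 87^{2} + 74 \cdot 87\right) + \left(2 + \frac{1}{2} \left(-96\right)\right)} = \frac{1}{\left(-312 + 7569 + 6438\right) + \left(2 - 48\right)} = \frac{1}{13695 - 46} = \frac{1}{13649}$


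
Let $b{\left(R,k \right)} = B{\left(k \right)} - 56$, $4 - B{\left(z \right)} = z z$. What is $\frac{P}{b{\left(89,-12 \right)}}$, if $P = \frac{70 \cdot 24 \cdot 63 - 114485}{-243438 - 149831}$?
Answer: $- \frac{1235}{11011532} \approx -0.00011216$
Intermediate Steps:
$B{\left(z \right)} = 4 - z^{2}$ ($B{\left(z \right)} = 4 - z z = 4 - z^{2}$)
$b{\left(R,k \right)} = -52 - k^{2}$ ($b{\left(R,k \right)} = \left(4 - k^{2}\right) - 56 = -52 - k^{2}$)
$P = \frac{8645}{393269}$ ($P = \frac{1680 \cdot 63 - 114485}{-393269} = \left(105840 - 114485\right) \left(- \frac{1}{393269}\right) = \left(-8645\right) \left(- \frac{1}{393269}\right) = \frac{8645}{393269} \approx 0.021982$)
$\frac{P}{b{\left(89,-12 \right)}} = \frac{8645}{393269 \left(-52 - \left(-12\right)^{2}\right)} = \frac{8645}{393269 \left(-52 - 144\right)} = \frac{8645}{393269 \left(-196\right)} = \frac{8645}{393269} \left(- \frac{1}{196}\right) = - \frac{1235}{11011532}$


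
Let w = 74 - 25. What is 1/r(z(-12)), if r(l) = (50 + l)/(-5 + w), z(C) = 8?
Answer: 22/29 ≈ 0.75862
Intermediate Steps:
w = 49
r(l) = 25/22 + l/44 (r(l) = (50 + l)/(-5 + 49) = (50 + l)/44 = (50 + l)*(1/44) = 25/22 + l/44)
1/r(z(-12)) = 1/(25/22 + (1/44)*8) = 1/(25/22 + 2/11) = 1/(29/22) = 22/29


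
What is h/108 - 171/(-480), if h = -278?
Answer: -9581/4320 ≈ -2.2178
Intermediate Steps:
h/108 - 171/(-480) = -278/108 - 171/(-480) = -278*1/108 - 171*(-1/480) = -139/54 + 57/160 = -9581/4320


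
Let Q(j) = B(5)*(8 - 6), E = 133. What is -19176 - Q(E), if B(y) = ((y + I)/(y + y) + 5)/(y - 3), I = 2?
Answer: -191817/10 ≈ -19182.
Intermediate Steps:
B(y) = (5 + (2 + y)/(2*y))/(-3 + y) (B(y) = ((y + 2)/(y + y) + 5)/(y - 3) = ((2 + y)/((2*y)) + 5)/(-3 + y) = ((2 + y)*(1/(2*y)) + 5)/(-3 + y) = ((2 + y)/(2*y) + 5)/(-3 + y) = (5 + (2 + y)/(2*y))/(-3 + y))
Q(j) = 57/10 (Q(j) = ((½)*(2 + 11*5)/(5*(-3 + 5)))*(8 - 6) = ((½)*(⅕)*(2 + 55)/2)*2 = ((½)*(⅕)*(½)*57)*2 = (57/20)*2 = 57/10)
-19176 - Q(E) = -19176 - 1*57/10 = -19176 - 57/10 = -191817/10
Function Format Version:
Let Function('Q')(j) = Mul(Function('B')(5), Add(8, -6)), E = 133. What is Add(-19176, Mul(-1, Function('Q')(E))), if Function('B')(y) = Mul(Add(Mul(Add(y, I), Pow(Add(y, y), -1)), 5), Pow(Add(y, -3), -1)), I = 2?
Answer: Rational(-191817, 10) ≈ -19182.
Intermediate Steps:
Function('B')(y) = Mul(Pow(Add(-3, y), -1), Add(5, Mul(Rational(1, 2), Pow(y, -1), Add(2, y)))) (Function('B')(y) = Mul(Add(Mul(Add(y, 2), Pow(Add(y, y), -1)), 5), Pow(Add(y, -3), -1)) = Mul(Add(Mul(Add(2, y), Pow(Mul(2, y), -1)), 5), Pow(Add(-3, y), -1)) = Mul(Add(Mul(Add(2, y), Mul(Rational(1, 2), Pow(y, -1))), 5), Pow(Add(-3, y), -1)) = Mul(Add(Mul(Rational(1, 2), Pow(y, -1), Add(2, y)), 5), Pow(Add(-3, y), -1)) = Mul(Add(5, Mul(Rational(1, 2), Pow(y, -1), Add(2, y))), Pow(Add(-3, y), -1)) = Mul(Pow(Add(-3, y), -1), Add(5, Mul(Rational(1, 2), Pow(y, -1), Add(2, y)))))
Function('Q')(j) = Rational(57, 10) (Function('Q')(j) = Mul(Mul(Rational(1, 2), Pow(5, -1), Pow(Add(-3, 5), -1), Add(2, Mul(11, 5))), Add(8, -6)) = Mul(Mul(Rational(1, 2), Rational(1, 5), Pow(2, -1), Add(2, 55)), 2) = Mul(Mul(Rational(1, 2), Rational(1, 5), Rational(1, 2), 57), 2) = Mul(Rational(57, 20), 2) = Rational(57, 10))
Add(-19176, Mul(-1, Function('Q')(E))) = Add(-19176, Mul(-1, Rational(57, 10))) = Add(-19176, Rational(-57, 10)) = Rational(-191817, 10)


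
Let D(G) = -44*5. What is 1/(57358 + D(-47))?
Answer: 1/57138 ≈ 1.7501e-5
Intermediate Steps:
D(G) = -220
1/(57358 + D(-47)) = 1/(57358 - 220) = 1/57138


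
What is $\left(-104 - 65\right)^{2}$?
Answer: $28561$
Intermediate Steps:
$\left(-104 - 65\right)^{2} = \left(-169\right)^{2} = 28561$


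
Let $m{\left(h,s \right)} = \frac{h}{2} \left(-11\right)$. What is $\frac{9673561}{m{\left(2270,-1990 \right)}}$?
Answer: $- \frac{9673561}{12485} \approx -774.81$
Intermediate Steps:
$m{\left(h,s \right)} = - \frac{11 h}{2}$ ($m{\left(h,s \right)} = h \frac{1}{2} \left(-11\right) = \frac{h}{2} \left(-11\right) = - \frac{11 h}{2}$)
$\frac{9673561}{m{\left(2270,-1990 \right)}} = \frac{9673561}{\left(- \frac{11}{2}\right) 2270} = \frac{9673561}{-12485} = 9673561 \left(- \frac{1}{12485}\right) = - \frac{9673561}{12485}$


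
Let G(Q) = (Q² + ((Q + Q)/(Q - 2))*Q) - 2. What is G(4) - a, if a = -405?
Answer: 435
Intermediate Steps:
G(Q) = -2 + Q² + 2*Q²/(-2 + Q) (G(Q) = (Q² + ((2*Q)/(-2 + Q))*Q) - 2 = (Q² + (2*Q/(-2 + Q))*Q) - 2 = (Q² + 2*Q²/(-2 + Q)) - 2 = -2 + Q² + 2*Q²/(-2 + Q))
G(4) - a = (4 + 4³ - 2*4)/(-2 + 4) - 1*(-405) = (4 + 64 - 8)/2 + 405 = (½)*60 + 405 = 30 + 405 = 435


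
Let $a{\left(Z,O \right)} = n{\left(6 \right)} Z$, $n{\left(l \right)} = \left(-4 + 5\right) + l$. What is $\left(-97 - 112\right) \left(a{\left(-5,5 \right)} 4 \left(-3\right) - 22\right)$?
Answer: $-83182$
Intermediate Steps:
$n{\left(l \right)} = 1 + l$
$a{\left(Z,O \right)} = 7 Z$ ($a{\left(Z,O \right)} = \left(1 + 6\right) Z = 7 Z$)
$\left(-97 - 112\right) \left(a{\left(-5,5 \right)} 4 \left(-3\right) - 22\right) = \left(-97 - 112\right) \left(7 \left(-5\right) 4 \left(-3\right) - 22\right) = - 209 \left(\left(-35\right) 4 \left(-3\right) - 22\right) = - 209 \left(\left(-140\right) \left(-3\right) - 22\right) = - 209 \left(420 - 22\right) = \left(-209\right) 398 = -83182$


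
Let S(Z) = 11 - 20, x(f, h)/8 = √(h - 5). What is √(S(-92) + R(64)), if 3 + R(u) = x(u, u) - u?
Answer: 2*√(-19 + 2*√59) ≈ 3.8146*I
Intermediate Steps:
x(f, h) = 8*√(-5 + h) (x(f, h) = 8*√(h - 5) = 8*√(-5 + h))
R(u) = -3 - u + 8*√(-5 + u) (R(u) = -3 + (8*√(-5 + u) - u) = -3 + (-u + 8*√(-5 + u)) = -3 - u + 8*√(-5 + u))
S(Z) = -9
√(S(-92) + R(64)) = √(-9 + (-3 - 1*64 + 8*√(-5 + 64))) = √(-9 + (-3 - 64 + 8*√59)) = √(-9 + (-67 + 8*√59)) = √(-76 + 8*√59)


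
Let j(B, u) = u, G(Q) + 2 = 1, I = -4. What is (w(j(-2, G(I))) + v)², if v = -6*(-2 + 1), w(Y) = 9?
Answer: 225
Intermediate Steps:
G(Q) = -1 (G(Q) = -2 + 1 = -1)
v = 6 (v = -6*(-1) = 6)
(w(j(-2, G(I))) + v)² = (9 + 6)² = 15² = 225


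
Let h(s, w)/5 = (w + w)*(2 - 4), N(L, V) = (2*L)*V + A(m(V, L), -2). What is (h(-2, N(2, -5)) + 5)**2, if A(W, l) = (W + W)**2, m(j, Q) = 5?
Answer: 2544025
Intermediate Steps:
A(W, l) = 4*W**2 (A(W, l) = (2*W)**2 = 4*W**2)
N(L, V) = 100 + 2*L*V (N(L, V) = (2*L)*V + 4*5**2 = 2*L*V + 4*25 = 2*L*V + 100 = 100 + 2*L*V)
h(s, w) = -20*w (h(s, w) = 5*((w + w)*(2 - 4)) = 5*((2*w)*(-2)) = 5*(-4*w) = -20*w)
(h(-2, N(2, -5)) + 5)**2 = (-20*(100 + 2*2*(-5)) + 5)**2 = (-20*(100 - 20) + 5)**2 = (-20*80 + 5)**2 = (-1600 + 5)**2 = (-1595)**2 = 2544025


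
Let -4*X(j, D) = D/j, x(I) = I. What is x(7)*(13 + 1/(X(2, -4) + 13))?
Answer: 2471/27 ≈ 91.519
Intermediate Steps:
X(j, D) = -D/(4*j)
x(7)*(13 + 1/(X(2, -4) + 13)) = 7*(13 + 1/(-¼*(-4)/2 + 13)) = 7*(13 + 1/(-¼*(-4)*½ + 13)) = 7*(13 + 1/(½ + 13)) = 7*(13 + 1/(27/2)) = 7*(13 + 2/27) = 7*(353/27) = 2471/27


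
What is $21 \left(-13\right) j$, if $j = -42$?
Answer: $11466$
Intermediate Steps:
$21 \left(-13\right) j = 21 \left(-13\right) \left(-42\right) = \left(-273\right) \left(-42\right) = 11466$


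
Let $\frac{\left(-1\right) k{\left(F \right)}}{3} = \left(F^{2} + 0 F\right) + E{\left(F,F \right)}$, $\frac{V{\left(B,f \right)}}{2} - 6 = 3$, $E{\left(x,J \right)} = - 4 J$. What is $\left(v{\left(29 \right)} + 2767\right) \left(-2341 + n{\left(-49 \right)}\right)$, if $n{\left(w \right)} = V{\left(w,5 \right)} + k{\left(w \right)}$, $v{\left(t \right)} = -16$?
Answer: $-27823614$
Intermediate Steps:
$V{\left(B,f \right)} = 18$ ($V{\left(B,f \right)} = 12 + 2 \cdot 3 = 12 + 6 = 18$)
$k{\left(F \right)} = - 3 F^{2} + 12 F$ ($k{\left(F \right)} = - 3 \left(\left(F^{2} + 0 F\right) - 4 F\right) = - 3 \left(\left(F^{2} + 0\right) - 4 F\right) = - 3 \left(F^{2} - 4 F\right) = - 3 F^{2} + 12 F$)
$n{\left(w \right)} = 18 + 3 w \left(4 - w\right)$
$\left(v{\left(29 \right)} + 2767\right) \left(-2341 + n{\left(-49 \right)}\right) = \left(-16 + 2767\right) \left(-2341 + \left(18 - 3 \left(-49\right)^{2} + 12 \left(-49\right)\right)\right) = 2751 \left(-2341 - 7773\right) = 2751 \left(-10114\right) = -27823614$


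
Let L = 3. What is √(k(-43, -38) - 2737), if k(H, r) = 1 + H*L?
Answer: I*√2865 ≈ 53.526*I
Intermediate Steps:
k(H, r) = 1 + 3*H (k(H, r) = 1 + H*3 = 1 + 3*H)
√(k(-43, -38) - 2737) = √((1 + 3*(-43)) - 2737) = √((1 - 129) - 2737) = √(-128 - 2737) = √(-2865) = I*√2865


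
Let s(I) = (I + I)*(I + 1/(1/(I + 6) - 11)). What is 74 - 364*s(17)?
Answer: -1882696/9 ≈ -2.0919e+5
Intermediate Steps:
s(I) = 2*I*(I + 1/(-11 + 1/(6 + I))) (s(I) = (2*I)*(I + 1/(1/(6 + I) - 11)) = (2*I)*(I + 1/(-11 + 1/(6 + I))) = 2*I*(I + 1/(-11 + 1/(6 + I))))
74 - 364*s(17) = 74 - 728*17*(-6 + 11*17**2 + 64*17)/(65 + 11*17) = 74 - 728*17*(-6 + 11*289 + 1088)/(65 + 187) = 74 - 728*17*(-6 + 3179 + 1088)/252 = 74 - 728*17*4261/252 = 74 - 364*72437/126 = 74 - 1883362/9 = -1882696/9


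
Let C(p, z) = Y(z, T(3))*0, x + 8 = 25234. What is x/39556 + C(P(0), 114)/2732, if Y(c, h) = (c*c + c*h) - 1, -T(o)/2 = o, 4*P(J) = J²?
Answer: 12613/19778 ≈ 0.63773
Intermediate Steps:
x = 25226 (x = -8 + 25234 = 25226)
P(J) = J²/4
T(o) = -2*o
Y(c, h) = -1 + c² + c*h (Y(c, h) = (c² + c*h) - 1 = -1 + c² + c*h)
C(p, z) = 0 (C(p, z) = (-1 + z² + z*(-2*3))*0 = (-1 + z² + z*(-6))*0 = (-1 + z² - 6*z)*0 = 0)
x/39556 + C(P(0), 114)/2732 = 25226/39556 + 0/2732 = 25226*(1/39556) + 0*(1/2732) = 12613/19778 + 0 = 12613/19778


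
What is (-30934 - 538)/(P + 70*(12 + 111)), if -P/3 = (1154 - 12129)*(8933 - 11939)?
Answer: 7868/24740985 ≈ 0.00031801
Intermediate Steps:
P = -98972550 (P = -3*(1154 - 12129)*(8933 - 11939) = -(-32925)*(-3006) = -3*32990850 = -98972550)
(-30934 - 538)/(P + 70*(12 + 111)) = (-30934 - 538)/(-98972550 + 70*(12 + 111)) = -31472/(-98972550 + 70*123) = -31472/(-98972550 + 8610) = -31472/(-98963940) = -31472*(-1/98963940) = 7868/24740985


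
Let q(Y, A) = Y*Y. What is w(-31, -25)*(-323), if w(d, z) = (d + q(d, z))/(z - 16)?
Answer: 300390/41 ≈ 7326.6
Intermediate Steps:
q(Y, A) = Y²
w(d, z) = (d + d²)/(-16 + z) (w(d, z) = (d + d²)/(z - 16) = (d + d²)/(-16 + z))
w(-31, -25)*(-323) = -31*(1 - 31)/(-16 - 25)*(-323) = -31*(-30)/(-41)*(-323) = -31*(-1/41)*(-30)*(-323) = -930/41*(-323) = 300390/41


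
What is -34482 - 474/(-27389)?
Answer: -944427024/27389 ≈ -34482.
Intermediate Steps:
-34482 - 474/(-27389) = -34482 - 474*(-1)/27389 = -34482 - 1*(-474/27389) = -34482 + 474/27389 = -944427024/27389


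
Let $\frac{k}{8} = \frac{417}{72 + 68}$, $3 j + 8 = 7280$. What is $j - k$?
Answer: $\frac{84006}{35} \approx 2400.2$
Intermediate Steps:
$j = 2424$ ($j = - \frac{8}{3} + \frac{1}{3} \cdot 7280 = - \frac{8}{3} + \frac{7280}{3} = 2424$)
$k = \frac{834}{35}$ ($k = 8 \frac{417}{72 + 68} = 8 \cdot \frac{417}{140} = \frac{834}{35} \approx 23.829$)
$j - k = 2424 - \frac{834}{35} = \frac{84006}{35}$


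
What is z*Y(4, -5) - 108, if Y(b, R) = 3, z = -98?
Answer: -402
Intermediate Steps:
z*Y(4, -5) - 108 = -98*3 - 108 = -294 - 108 = -402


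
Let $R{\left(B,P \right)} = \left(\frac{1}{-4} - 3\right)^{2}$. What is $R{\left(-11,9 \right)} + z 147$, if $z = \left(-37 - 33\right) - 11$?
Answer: $- \frac{190343}{16} \approx -11896.0$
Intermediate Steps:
$z = -81$ ($z = -70 - 11 = -81$)
$R{\left(B,P \right)} = \frac{169}{16}$ ($R{\left(B,P \right)} = \left(- \frac{1}{4} - 3\right)^{2} = \left(- \frac{13}{4}\right)^{2} = \frac{169}{16}$)
$R{\left(-11,9 \right)} + z 147 = \frac{169}{16} - 11907 = - \frac{190343}{16}$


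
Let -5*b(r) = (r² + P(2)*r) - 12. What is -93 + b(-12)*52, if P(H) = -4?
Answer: -1965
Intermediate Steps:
b(r) = 12/5 - r²/5 + 4*r/5 (b(r) = -((r² - 4*r) - 12)/5 = -(-12 + r² - 4*r)/5 = 12/5 - r²/5 + 4*r/5)
-93 + b(-12)*52 = -93 + (12/5 - ⅕*(-12)² + (⅘)*(-12))*52 = -93 + (12/5 - ⅕*144 - 48/5)*52 = -93 + (12/5 - 144/5 - 48/5)*52 = -93 - 36*52 = -93 - 1872 = -1965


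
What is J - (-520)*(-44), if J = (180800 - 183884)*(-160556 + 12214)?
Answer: 457463848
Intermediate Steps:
J = 457486728 (J = -3084*(-148342) = 457486728)
J - (-520)*(-44) = 457486728 - (-520)*(-44) = 457486728 - 1*22880 = 457486728 - 22880 = 457463848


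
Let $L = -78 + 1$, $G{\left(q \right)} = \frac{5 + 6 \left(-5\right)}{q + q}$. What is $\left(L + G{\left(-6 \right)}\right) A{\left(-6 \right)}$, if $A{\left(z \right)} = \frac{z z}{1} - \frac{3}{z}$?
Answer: $- \frac{65627}{24} \approx -2734.5$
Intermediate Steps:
$A{\left(z \right)} = z^{2} - \frac{3}{z}$ ($A{\left(z \right)} = z^{2} \cdot 1 - \frac{3}{z} = z^{2} - \frac{3}{z}$)
$G{\left(q \right)} = - \frac{25}{2 q}$ ($G{\left(q \right)} = \frac{5 - 30}{2 q} = - 25 \frac{1}{2 q} = - \frac{25}{2 q}$)
$L = -77$
$\left(L + G{\left(-6 \right)}\right) A{\left(-6 \right)} = \left(-77 - \frac{25}{2 \left(-6\right)}\right) \frac{-3 + \left(-6\right)^{3}}{-6} = \left(-77 - - \frac{25}{12}\right) \left(- \frac{-3 - 216}{6}\right) = \left(-77 + \frac{25}{12}\right) \left(\left(- \frac{1}{6}\right) \left(-219\right)\right) = \left(- \frac{899}{12}\right) \frac{73}{2} = - \frac{65627}{24}$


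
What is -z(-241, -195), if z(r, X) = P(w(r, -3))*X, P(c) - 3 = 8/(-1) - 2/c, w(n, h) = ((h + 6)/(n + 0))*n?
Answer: -1105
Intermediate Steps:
w(n, h) = 6 + h (w(n, h) = ((6 + h)/n)*n = 6 + h)
P(c) = -5 - 2/c (P(c) = 3 + (8/(-1) - 2/c) = 3 + (8*(-1) - 2/c) = 3 + (-8 - 2/c) = -5 - 2/c)
z(r, X) = -17*X/3 (z(r, X) = (-5 - 2/(6 - 3))*X = (-5 - 2/3)*X = (-5 - 2*⅓)*X = (-5 - ⅔)*X = -17*X/3)
-z(-241, -195) = -(-17)*(-195)/3 = -1*1105 = -1105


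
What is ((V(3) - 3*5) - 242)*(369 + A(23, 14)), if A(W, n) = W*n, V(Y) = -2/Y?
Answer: -534143/3 ≈ -1.7805e+5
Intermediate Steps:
((V(3) - 3*5) - 242)*(369 + A(23, 14)) = ((-2/3 - 3*5) - 242)*(369 + 23*14) = ((-2*⅓ - 15) - 242)*(369 + 322) = ((-⅔ - 15) - 242)*691 = (-47/3 - 242)*691 = -773/3*691 = -534143/3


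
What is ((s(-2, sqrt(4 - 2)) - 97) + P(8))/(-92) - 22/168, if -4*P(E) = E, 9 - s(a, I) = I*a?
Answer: 1637/1932 - sqrt(2)/46 ≈ 0.81656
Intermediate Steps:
s(a, I) = 9 - I*a
P(E) = -E/4
((s(-2, sqrt(4 - 2)) - 97) + P(8))/(-92) - 22/168 = (((9 - 1*sqrt(4 - 2)*(-2)) - 97) - 1/4*8)/(-92) - 22/168 = (((9 - 1*sqrt(2)*(-2)) - 97) - 2)*(-1/92) - 22*1/168 = (((9 + 2*sqrt(2)) - 97) - 2)*(-1/92) - 11/84 = ((-88 + 2*sqrt(2)) - 2)*(-1/92) - 11/84 = (-90 + 2*sqrt(2))*(-1/92) - 11/84 = (45/46 - sqrt(2)/46) - 11/84 = 1637/1932 - sqrt(2)/46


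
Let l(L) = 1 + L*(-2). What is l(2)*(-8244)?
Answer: 24732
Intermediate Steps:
l(L) = 1 - 2*L
l(2)*(-8244) = (1 - 2*2)*(-8244) = (1 - 4)*(-8244) = -3*(-8244) = 24732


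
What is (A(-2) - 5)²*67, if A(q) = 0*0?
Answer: 1675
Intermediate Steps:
A(q) = 0
(A(-2) - 5)²*67 = (0 - 5)²*67 = (-5)²*67 = 25*67 = 1675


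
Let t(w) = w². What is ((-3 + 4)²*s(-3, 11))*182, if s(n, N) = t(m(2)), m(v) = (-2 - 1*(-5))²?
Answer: 14742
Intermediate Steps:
m(v) = 9 (m(v) = (-2 + 5)² = 3² = 9)
s(n, N) = 81 (s(n, N) = 9² = 81)
((-3 + 4)²*s(-3, 11))*182 = ((-3 + 4)²*81)*182 = (1²*81)*182 = (1*81)*182 = 81*182 = 14742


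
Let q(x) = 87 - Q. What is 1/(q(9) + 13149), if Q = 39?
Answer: 1/13197 ≈ 7.5775e-5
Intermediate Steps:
q(x) = 48 (q(x) = 87 - 1*39 = 87 - 39 = 48)
1/(q(9) + 13149) = 1/(48 + 13149) = 1/13197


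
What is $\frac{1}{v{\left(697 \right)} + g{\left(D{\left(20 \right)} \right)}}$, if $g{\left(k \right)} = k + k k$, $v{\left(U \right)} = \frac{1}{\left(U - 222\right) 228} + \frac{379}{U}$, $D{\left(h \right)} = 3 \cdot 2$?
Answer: $\frac{75485100}{3211420597} \approx 0.023505$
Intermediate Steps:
$D{\left(h \right)} = 6$
$v{\left(U \right)} = \frac{379}{U} + \frac{1}{228 \left(-222 + U\right)}$ ($v{\left(U \right)} = \frac{1}{-222 + U} \frac{1}{228} + \frac{379}{U} = \frac{1}{228 \left(-222 + U\right)} + \frac{379}{U} = \frac{379}{U} + \frac{1}{228 \left(-222 + U\right)}$)
$g{\left(k \right)} = k + k^{2}$
$\frac{1}{v{\left(697 \right)} + g{\left(D{\left(20 \right)} \right)}} = \frac{1}{\frac{-19183464 + 86413 \cdot 697}{228 \cdot 697 \left(-222 + 697\right)} + 6 \left(1 + 6\right)} = \frac{1}{\frac{1}{228} \cdot \frac{1}{697} \cdot \frac{1}{475} \left(-19183464 + 60229861\right) + 6 \cdot 7} = \frac{1}{\frac{1}{228} \cdot \frac{1}{697} \cdot \frac{1}{475} \cdot 41046397 + 42} = \frac{1}{\frac{41046397}{75485100} + 42} = \frac{1}{\frac{3211420597}{75485100}} = \frac{75485100}{3211420597}$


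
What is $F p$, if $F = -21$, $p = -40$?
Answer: $840$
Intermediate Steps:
$F p = \left(-21\right) \left(-40\right) = 840$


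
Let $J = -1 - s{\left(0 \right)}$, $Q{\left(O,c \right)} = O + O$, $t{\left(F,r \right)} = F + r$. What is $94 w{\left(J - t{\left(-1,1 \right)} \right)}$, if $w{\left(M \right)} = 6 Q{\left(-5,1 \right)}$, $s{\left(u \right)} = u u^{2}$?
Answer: $-5640$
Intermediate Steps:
$Q{\left(O,c \right)} = 2 O$
$s{\left(u \right)} = u^{3}$
$J = -1$ ($J = -1 - 0^{3} = -1 - 0 = -1 + 0 = -1$)
$w{\left(M \right)} = -60$ ($w{\left(M \right)} = 6 \cdot 2 \left(-5\right) = 6 \left(-10\right) = -60$)
$94 w{\left(J - t{\left(-1,1 \right)} \right)} = 94 \left(-60\right) = -5640$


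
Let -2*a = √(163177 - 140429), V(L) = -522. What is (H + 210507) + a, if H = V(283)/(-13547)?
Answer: 2851738851/13547 - 11*√47 ≈ 2.1043e+5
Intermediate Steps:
a = -11*√47 (a = -√(163177 - 140429)/2 = -11*√47 ≈ -75.412)
H = 522/13547 (H = -522/(-13547) = -522*(-1/13547) = 522/13547 ≈ 0.038532)
(H + 210507) + a = (522/13547 + 210507) - 11*√47 = 2851738851/13547 - 11*√47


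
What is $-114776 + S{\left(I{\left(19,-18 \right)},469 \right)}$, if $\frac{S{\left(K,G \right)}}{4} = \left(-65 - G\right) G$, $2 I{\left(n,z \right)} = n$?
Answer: $-1116560$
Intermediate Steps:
$I{\left(n,z \right)} = \frac{n}{2}$
$S{\left(K,G \right)} = 4 G \left(-65 - G\right)$ ($S{\left(K,G \right)} = 4 \left(-65 - G\right) G = 4 G \left(-65 - G\right)$)
$-114776 + S{\left(I{\left(19,-18 \right)},469 \right)} = -114776 - 1876 \left(65 + 469\right) = -114776 - 1876 \cdot 534 = -114776 - 1001784 = -1116560$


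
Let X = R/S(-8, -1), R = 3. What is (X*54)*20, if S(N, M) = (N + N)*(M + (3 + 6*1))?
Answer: -405/16 ≈ -25.313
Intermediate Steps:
S(N, M) = 2*N*(9 + M) (S(N, M) = (2*N)*(M + (3 + 6)) = (2*N)*(M + 9) = (2*N)*(9 + M) = 2*N*(9 + M))
X = -3/128 (X = 3/((2*(-8)*(9 - 1))) = 3/((2*(-8)*8)) = 3/(-128) = 3*(-1/128) = -3/128 ≈ -0.023438)
(X*54)*20 = -3/128*54*20 = -81/64*20 = -405/16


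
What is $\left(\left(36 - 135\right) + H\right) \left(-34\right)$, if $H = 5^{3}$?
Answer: $-884$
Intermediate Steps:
$H = 125$
$\left(\left(36 - 135\right) + H\right) \left(-34\right) = \left(\left(36 - 135\right) + 125\right) \left(-34\right) = \left(-99 + 125\right) \left(-34\right) = 26 \left(-34\right) = -884$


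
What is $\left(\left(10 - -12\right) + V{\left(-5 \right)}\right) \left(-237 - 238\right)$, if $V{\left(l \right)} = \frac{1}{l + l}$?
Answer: $- \frac{20805}{2} \approx -10403.0$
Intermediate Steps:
$V{\left(l \right)} = \frac{1}{2 l}$
$\left(\left(10 - -12\right) + V{\left(-5 \right)}\right) \left(-237 - 238\right) = \left(\left(10 - -12\right) + \frac{1}{2 \left(-5\right)}\right) \left(-237 - 238\right) = \left(\left(10 + 12\right) + \frac{1}{2} \left(- \frac{1}{5}\right)\right) \left(-475\right) = \left(22 - \frac{1}{10}\right) \left(-475\right) = \frac{219}{10} \left(-475\right) = - \frac{20805}{2}$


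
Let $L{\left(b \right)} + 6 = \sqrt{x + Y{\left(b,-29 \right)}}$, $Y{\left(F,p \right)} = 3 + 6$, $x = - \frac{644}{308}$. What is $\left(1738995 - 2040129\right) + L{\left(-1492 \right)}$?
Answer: $-301140 + \frac{2 \sqrt{209}}{11} \approx -3.0114 \cdot 10^{5}$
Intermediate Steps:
$x = - \frac{23}{11}$ ($x = \left(-644\right) \frac{1}{308} = - \frac{23}{11} \approx -2.0909$)
$Y{\left(F,p \right)} = 9$
$L{\left(b \right)} = -6 + \frac{2 \sqrt{209}}{11}$ ($L{\left(b \right)} = -6 + \sqrt{- \frac{23}{11} + 9} = -6 + \sqrt{\frac{76}{11}} = -6 + \frac{2 \sqrt{209}}{11}$)
$\left(1738995 - 2040129\right) + L{\left(-1492 \right)} = \left(1738995 - 2040129\right) - \left(6 - \frac{2 \sqrt{209}}{11}\right) = -301134 - \left(6 - \frac{2 \sqrt{209}}{11}\right) = -301140 + \frac{2 \sqrt{209}}{11}$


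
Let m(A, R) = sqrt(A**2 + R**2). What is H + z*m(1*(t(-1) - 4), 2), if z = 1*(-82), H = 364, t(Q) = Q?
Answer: 364 - 82*sqrt(29) ≈ -77.583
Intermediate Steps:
z = -82
H + z*m(1*(t(-1) - 4), 2) = 364 - 82*sqrt((1*(-1 - 4))**2 + 2**2) = 364 - 82*sqrt((1*(-5))**2 + 4) = 364 - 82*sqrt((-5)**2 + 4) = 364 - 82*sqrt(25 + 4) = 364 - 82*sqrt(29)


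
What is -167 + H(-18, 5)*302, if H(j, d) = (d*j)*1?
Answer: -27347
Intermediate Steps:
H(j, d) = d*j
-167 + H(-18, 5)*302 = -167 + (5*(-18))*302 = -167 - 90*302 = -167 - 27180 = -27347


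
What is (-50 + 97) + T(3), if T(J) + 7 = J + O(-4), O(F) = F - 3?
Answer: 36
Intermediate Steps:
O(F) = -3 + F
T(J) = -14 + J (T(J) = -7 + (J + (-3 - 4)) = -7 + (J - 7) = -7 + (-7 + J) = -14 + J)
(-50 + 97) + T(3) = (-50 + 97) + (-14 + 3) = 47 - 11 = 36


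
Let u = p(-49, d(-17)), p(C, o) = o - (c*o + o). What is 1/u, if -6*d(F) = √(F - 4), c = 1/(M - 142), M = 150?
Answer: -16*I*√21/7 ≈ -10.474*I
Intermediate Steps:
c = ⅛ (c = 1/(150 - 142) = 1/8 = ⅛ ≈ 0.12500)
d(F) = -√(-4 + F)/6 (d(F) = -√(F - 4)/6 = -√(-4 + F)/6)
p(C, o) = -o/8 (p(C, o) = o - (o/8 + o) = o - 9*o/8 = -o/8)
u = I*√21/48 (u = -(-1)*√(-4 - 17)/48 = -(-1)*√(-21)/48 = -(-1)*I*√21/48 = I*√21/48 ≈ 0.09547*I)
1/u = 1/(I*√21/48) = -16*I*√21/7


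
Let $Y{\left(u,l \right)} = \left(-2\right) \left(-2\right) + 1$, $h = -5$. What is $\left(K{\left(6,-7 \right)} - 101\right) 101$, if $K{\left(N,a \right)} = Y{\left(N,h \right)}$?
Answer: $-9696$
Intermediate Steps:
$Y{\left(u,l \right)} = 5$ ($Y{\left(u,l \right)} = 4 + 1 = 5$)
$K{\left(N,a \right)} = 5$
$\left(K{\left(6,-7 \right)} - 101\right) 101 = \left(5 - 101\right) 101 = \left(-96\right) 101 = -9696$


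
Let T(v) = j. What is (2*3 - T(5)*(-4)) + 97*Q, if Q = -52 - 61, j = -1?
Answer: -10959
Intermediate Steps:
T(v) = -1
Q = -113
(2*3 - T(5)*(-4)) + 97*Q = (2*3 - (-1)*(-4)) + 97*(-113) = (6 - 1*4) - 10961 = (6 - 4) - 10961 = 2 - 10961 = -10959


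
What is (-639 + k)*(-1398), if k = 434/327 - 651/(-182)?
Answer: 1256122339/1417 ≈ 8.8647e+5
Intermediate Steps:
k = 41695/8502 (k = 434*(1/327) - 651*(-1/182) = 434/327 + 93/26 = 41695/8502 ≈ 4.9041)
(-639 + k)*(-1398) = (-639 + 41695/8502)*(-1398) = -5391083/8502*(-1398) = 1256122339/1417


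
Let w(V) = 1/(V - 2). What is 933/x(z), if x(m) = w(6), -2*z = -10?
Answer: 3732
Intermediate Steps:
w(V) = 1/(-2 + V)
z = 5 (z = -1/2*(-10) = 5)
x(m) = 1/4 (x(m) = 1/(-2 + 6) = 1/4)
933/x(z) = 933/(1/4) = 933*4 = 3732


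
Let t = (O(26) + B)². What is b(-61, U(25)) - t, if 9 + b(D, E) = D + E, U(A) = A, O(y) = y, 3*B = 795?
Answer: -84726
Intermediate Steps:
B = 265 (B = (⅓)*795 = 265)
b(D, E) = -9 + D + E (b(D, E) = -9 + (D + E) = -9 + D + E)
t = 84681 (t = (26 + 265)² = 291² = 84681)
b(-61, U(25)) - t = (-9 - 61 + 25) - 1*84681 = -45 - 84681 = -84726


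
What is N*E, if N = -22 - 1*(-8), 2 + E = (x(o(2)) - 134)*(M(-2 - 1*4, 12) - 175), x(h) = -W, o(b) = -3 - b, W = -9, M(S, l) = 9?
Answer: -290472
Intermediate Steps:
x(h) = 9 (x(h) = -1*(-9) = 9)
E = 20748 (E = -2 + (9 - 134)*(9 - 175) = -2 - 125*(-166) = -2 + 20750 = 20748)
N = -14 (N = -22 + 8 = -14)
N*E = -14*20748 = -290472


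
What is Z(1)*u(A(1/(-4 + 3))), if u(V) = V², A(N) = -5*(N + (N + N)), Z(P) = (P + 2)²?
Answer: 2025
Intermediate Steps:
Z(P) = (2 + P)²
A(N) = -15*N (A(N) = -5*(N + 2*N) = -15*N)
Z(1)*u(A(1/(-4 + 3))) = (2 + 1)²*(-15/(-4 + 3))² = 3²*(-15/(-1))² = 9*(-15*(-1))² = 9*15² = 9*225 = 2025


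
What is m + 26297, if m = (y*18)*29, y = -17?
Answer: 17423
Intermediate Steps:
m = -8874 (m = -17*18*29 = -306*29 = -8874)
m + 26297 = -8874 + 26297 = 17423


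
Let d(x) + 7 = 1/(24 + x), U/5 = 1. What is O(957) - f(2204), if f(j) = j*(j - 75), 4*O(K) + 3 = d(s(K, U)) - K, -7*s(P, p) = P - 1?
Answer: -14790942035/3152 ≈ -4.6926e+6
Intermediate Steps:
U = 5 (U = 5*1 = 5)
s(P, p) = 1/7 - P/7 (s(P, p) = -(P - 1)/7 = -(-1 + P)/7 = 1/7 - P/7)
d(x) = -7 + 1/(24 + x)
O(K) = -3/4 - K/4 + (-168 + K)/(4*(169/7 - K/7)) (O(K) = -3/4 + ((-167 - 7*(1/7 - K/7))/(24 + (1/7 - K/7)) - K)/4 = -3/4 + ((-167 + (-1 + K))/(169/7 - K/7) - K)/4 = -3/4 + ((-168 + K)/(169/7 - K/7) - K)/4 = -3/4 + (-K + (-168 + K)/(169/7 - K/7))/4 = -3/4 + (-K/4 + (-168 + K)/(4*(169/7 - K/7))) = -3/4 - K/4 + (-168 + K)/(4*(169/7 - K/7)))
f(j) = j*(-75 + j)
O(957) - f(2204) = (1683 - 1*957**2 + 159*957)/(4*(-169 + 957)) - 2204*(-75 + 2204) = (1/4)*(1683 - 1*915849 + 152163)/788 - 2204*2129 = (1/4)*(1/788)*(1683 - 915849 + 152163) - 1*4692316 = (1/4)*(1/788)*(-762003) - 4692316 = -762003/3152 - 4692316 = -14790942035/3152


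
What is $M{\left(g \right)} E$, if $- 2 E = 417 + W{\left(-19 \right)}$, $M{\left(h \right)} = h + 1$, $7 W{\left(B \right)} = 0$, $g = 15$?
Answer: $-3336$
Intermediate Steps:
$W{\left(B \right)} = 0$ ($W{\left(B \right)} = \frac{1}{7} \cdot 0 = 0$)
$M{\left(h \right)} = 1 + h$
$E = - \frac{417}{2}$ ($E = - \frac{417 + 0}{2} = \left(- \frac{1}{2}\right) 417 = - \frac{417}{2} \approx -208.5$)
$M{\left(g \right)} E = \left(1 + 15\right) \left(- \frac{417}{2}\right) = 16 \left(- \frac{417}{2}\right) = -3336$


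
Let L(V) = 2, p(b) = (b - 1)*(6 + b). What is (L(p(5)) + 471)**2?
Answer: 223729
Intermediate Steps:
p(b) = (-1 + b)*(6 + b)
(L(p(5)) + 471)**2 = (2 + 471)**2 = 473**2 = 223729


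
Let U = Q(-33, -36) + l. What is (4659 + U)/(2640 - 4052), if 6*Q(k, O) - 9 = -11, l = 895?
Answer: -16661/4236 ≈ -3.9332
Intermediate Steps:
Q(k, O) = -⅓ (Q(k, O) = 3/2 + (⅙)*(-11) = 3/2 - 11/6 = -⅓)
U = 2684/3 (U = -⅓ + 895 = 2684/3 ≈ 894.67)
(4659 + U)/(2640 - 4052) = (4659 + 2684/3)/(2640 - 4052) = (16661/3)/(-1412) = (16661/3)*(-1/1412) = -16661/4236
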